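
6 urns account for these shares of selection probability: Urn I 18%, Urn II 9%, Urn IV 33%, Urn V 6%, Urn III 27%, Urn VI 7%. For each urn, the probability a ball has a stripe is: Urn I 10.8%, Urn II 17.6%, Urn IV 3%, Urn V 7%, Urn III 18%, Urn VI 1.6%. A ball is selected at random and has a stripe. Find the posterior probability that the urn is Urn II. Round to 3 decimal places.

0.160

Prior × likelihood for each hypothesis:
  Urn I: 0.18 × 0.108 = 0.01944
  Urn II: 0.09 × 0.176 = 0.01584
  Urn IV: 0.33 × 0.03 = 0.0099
  Urn V: 0.06 × 0.07 = 0.0042
  Urn III: 0.27 × 0.18 = 0.0486
  Urn VI: 0.07 × 0.016 = 0.00112
Total = 0.0991.
P(Urn II | evidence) = 0.01584 / 0.0991 ≈ 0.160.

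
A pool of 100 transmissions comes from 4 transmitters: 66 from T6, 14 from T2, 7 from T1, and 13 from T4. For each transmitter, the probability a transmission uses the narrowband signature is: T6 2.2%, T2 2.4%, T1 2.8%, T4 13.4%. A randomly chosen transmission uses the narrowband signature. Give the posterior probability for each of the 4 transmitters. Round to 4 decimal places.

By Bayes' rule, posterior ∝ prior × likelihood:
  T6: 0.66 × 0.022 = 0.01452
  T2: 0.14 × 0.024 = 0.00336
  T1: 0.07 × 0.028 = 0.00196
  T4: 0.13 × 0.134 = 0.01742
Sum = 0.03726.
P(T6 | narrowband) = 0.01452/0.03726 ≈ 0.3897
P(T2 | narrowband) = 0.00336/0.03726 ≈ 0.0902
P(T1 | narrowband) = 0.00196/0.03726 ≈ 0.0526
P(T4 | narrowband) = 0.01742/0.03726 ≈ 0.4675
(Check: 0.3897+0.0902+0.0526+0.4675 = 1.0000.)

T6 0.3897, T2 0.0902, T1 0.0526, T4 0.4675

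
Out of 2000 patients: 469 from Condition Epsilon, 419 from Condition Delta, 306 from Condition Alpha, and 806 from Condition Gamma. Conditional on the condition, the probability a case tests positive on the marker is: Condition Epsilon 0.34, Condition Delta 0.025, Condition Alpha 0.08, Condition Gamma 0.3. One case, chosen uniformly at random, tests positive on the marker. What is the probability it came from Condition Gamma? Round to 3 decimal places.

0.554

Prior × likelihood for each hypothesis:
  Condition Epsilon: 0.2345 × 0.34 = 0.07973
  Condition Delta: 0.2095 × 0.025 = 0.0052375
  Condition Alpha: 0.153 × 0.08 = 0.01224
  Condition Gamma: 0.403 × 0.3 = 0.1209
Total = 0.2181075.
P(Condition Gamma | evidence) = 0.1209 / 0.2181075 ≈ 0.554.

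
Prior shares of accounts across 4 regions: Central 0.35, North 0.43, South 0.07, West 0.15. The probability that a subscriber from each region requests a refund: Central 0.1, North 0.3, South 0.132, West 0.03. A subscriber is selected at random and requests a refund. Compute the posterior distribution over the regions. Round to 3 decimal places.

By Bayes' rule, posterior ∝ prior × likelihood:
  Central: 0.35 × 0.1 = 0.035
  North: 0.43 × 0.3 = 0.129
  South: 0.07 × 0.132 = 0.00924
  West: 0.15 × 0.03 = 0.0045
Total = 0.17774.
P(Central | refund) = 0.035/0.17774 ≈ 0.197
P(North | refund) = 0.129/0.17774 ≈ 0.726
P(South | refund) = 0.00924/0.17774 ≈ 0.052
P(West | refund) = 0.0045/0.17774 ≈ 0.025

Central 0.197, North 0.726, South 0.052, West 0.025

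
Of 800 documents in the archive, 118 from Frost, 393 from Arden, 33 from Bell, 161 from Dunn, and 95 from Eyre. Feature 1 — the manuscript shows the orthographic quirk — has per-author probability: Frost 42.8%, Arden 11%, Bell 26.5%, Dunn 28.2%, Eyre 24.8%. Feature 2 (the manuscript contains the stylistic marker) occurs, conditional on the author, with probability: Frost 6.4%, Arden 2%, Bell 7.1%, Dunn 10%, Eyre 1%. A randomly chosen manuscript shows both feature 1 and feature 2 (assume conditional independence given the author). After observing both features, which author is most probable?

Dunn

Prior × likelihood for each hypothesis:
  Frost: 0.1475 × 0.428 × 0.064 = 0.00404032
  Arden: 0.49125 × 0.11 × 0.02 = 0.00108075
  Bell: 0.04125 × 0.265 × 0.071 = 0.00077611875
  Dunn: 0.20125 × 0.282 × 0.1 = 0.00567525
  Eyre: 0.11875 × 0.248 × 0.01 = 0.0002945
Sum = 0.01186693875.
Largest term belongs to Dunn, so Dunn is most probable.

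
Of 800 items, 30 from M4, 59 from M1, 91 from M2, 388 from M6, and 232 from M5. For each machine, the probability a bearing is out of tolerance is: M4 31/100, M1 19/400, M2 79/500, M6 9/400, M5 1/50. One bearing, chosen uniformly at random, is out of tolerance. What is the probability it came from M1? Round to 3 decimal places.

Unnormalized posteriors (prior × likelihood):
  M4: 0.0375 × 0.31 = 0.011625
  M1: 0.07375 × 0.0475 = 0.003503125
  M2: 0.11375 × 0.158 = 0.0179725
  M6: 0.485 × 0.0225 = 0.0109125
  M5: 0.29 × 0.02 = 0.0058
Sum = 0.049813125.
P(M1 | evidence) = 0.003503125 / 0.049813125 ≈ 0.070.

0.070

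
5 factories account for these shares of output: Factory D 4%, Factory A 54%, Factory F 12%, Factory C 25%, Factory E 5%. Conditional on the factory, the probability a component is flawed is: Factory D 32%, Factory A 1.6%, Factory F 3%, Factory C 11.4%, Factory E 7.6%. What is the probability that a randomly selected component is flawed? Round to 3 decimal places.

0.057

Prior × likelihood for each hypothesis:
  Factory D: 0.04 × 0.32 = 0.0128
  Factory A: 0.54 × 0.016 = 0.00864
  Factory F: 0.12 × 0.03 = 0.0036
  Factory C: 0.25 × 0.114 = 0.0285
  Factory E: 0.05 × 0.076 = 0.0038
P(flawed) = 0.0128 + 0.00864 + 0.0036 + 0.0285 + 0.0038 = 0.05734 → 0.057.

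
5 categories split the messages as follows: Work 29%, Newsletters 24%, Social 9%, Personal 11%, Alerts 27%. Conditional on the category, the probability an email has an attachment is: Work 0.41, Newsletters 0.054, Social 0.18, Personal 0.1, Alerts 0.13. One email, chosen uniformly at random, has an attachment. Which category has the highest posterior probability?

Unnormalized posteriors (prior × likelihood):
  Work: 0.29 × 0.41 = 0.1189
  Newsletters: 0.24 × 0.054 = 0.01296
  Social: 0.09 × 0.18 = 0.0162
  Personal: 0.11 × 0.1 = 0.011
  Alerts: 0.27 × 0.13 = 0.0351
Total = 0.19416.
Largest term belongs to Work, so Work is most probable.

Work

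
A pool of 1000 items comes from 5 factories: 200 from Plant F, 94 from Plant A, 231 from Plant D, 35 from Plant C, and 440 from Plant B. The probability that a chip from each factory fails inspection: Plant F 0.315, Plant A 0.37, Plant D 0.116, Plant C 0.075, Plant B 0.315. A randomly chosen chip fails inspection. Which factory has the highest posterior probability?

Plant B

Unnormalized posteriors (prior × likelihood):
  Plant F: 0.2 × 0.315 = 0.063
  Plant A: 0.094 × 0.37 = 0.03478
  Plant D: 0.231 × 0.116 = 0.026796
  Plant C: 0.035 × 0.075 = 0.002625
  Plant B: 0.44 × 0.315 = 0.1386
Normalizing constant = 0.265801.
Largest term belongs to Plant B, so Plant B is most probable.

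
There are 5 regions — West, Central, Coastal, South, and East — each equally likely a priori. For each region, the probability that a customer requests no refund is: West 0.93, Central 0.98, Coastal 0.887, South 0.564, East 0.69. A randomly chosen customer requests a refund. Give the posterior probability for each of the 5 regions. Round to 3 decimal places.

West 0.074, Central 0.021, Coastal 0.119, South 0.459, East 0.327

Taking complements, P(refund | each) = West 0.07, Central 0.02, Coastal 0.113, South 0.436, East 0.31.
With a uniform prior (1/5 each), posterior ∝ likelihood:
  West: 0.07
  Central: 0.02
  Coastal: 0.113
  South: 0.436
  East: 0.31
Normalizing constant = 0.949.
P(West | refund) = 0.07/0.949 ≈ 0.074
P(Central | refund) = 0.02/0.949 ≈ 0.021
P(Coastal | refund) = 0.113/0.949 ≈ 0.119
P(South | refund) = 0.436/0.949 ≈ 0.459
P(East | refund) = 0.31/0.949 ≈ 0.327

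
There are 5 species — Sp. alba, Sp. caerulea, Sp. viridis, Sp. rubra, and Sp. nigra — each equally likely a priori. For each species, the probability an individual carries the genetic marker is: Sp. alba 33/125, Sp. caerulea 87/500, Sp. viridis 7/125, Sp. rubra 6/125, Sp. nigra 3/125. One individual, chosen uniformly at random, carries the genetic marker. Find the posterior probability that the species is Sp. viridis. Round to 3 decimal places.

0.099

With a uniform prior (1/5 each), posterior ∝ likelihood:
  Sp. alba: 0.264
  Sp. caerulea: 0.174
  Sp. viridis: 0.056
  Sp. rubra: 0.048
  Sp. nigra: 0.024
Sum = 0.566.
P(Sp. viridis | evidence) = 0.056 / 0.566 ≈ 0.099.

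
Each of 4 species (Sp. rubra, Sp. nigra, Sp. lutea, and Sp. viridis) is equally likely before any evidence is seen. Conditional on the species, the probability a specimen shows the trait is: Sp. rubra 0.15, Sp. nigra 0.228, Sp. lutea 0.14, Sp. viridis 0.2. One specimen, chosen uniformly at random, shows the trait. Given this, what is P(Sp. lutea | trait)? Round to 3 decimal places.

0.195

With a uniform prior (1/4 each), posterior ∝ likelihood:
  Sp. rubra: 0.15
  Sp. nigra: 0.228
  Sp. lutea: 0.14
  Sp. viridis: 0.2
Sum = 0.718.
P(Sp. lutea | evidence) = 0.14 / 0.718 ≈ 0.195.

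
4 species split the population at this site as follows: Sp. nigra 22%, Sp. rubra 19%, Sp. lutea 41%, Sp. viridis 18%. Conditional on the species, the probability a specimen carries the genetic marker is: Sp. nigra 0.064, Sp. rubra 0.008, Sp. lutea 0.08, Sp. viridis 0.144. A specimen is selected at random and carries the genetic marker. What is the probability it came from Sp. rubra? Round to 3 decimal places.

0.020

By Bayes' rule, posterior ∝ prior × likelihood:
  Sp. nigra: 0.22 × 0.064 = 0.01408
  Sp. rubra: 0.19 × 0.008 = 0.00152
  Sp. lutea: 0.41 × 0.08 = 0.0328
  Sp. viridis: 0.18 × 0.144 = 0.02592
Sum = 0.07432.
P(Sp. rubra | evidence) = 0.00152 / 0.07432 ≈ 0.020.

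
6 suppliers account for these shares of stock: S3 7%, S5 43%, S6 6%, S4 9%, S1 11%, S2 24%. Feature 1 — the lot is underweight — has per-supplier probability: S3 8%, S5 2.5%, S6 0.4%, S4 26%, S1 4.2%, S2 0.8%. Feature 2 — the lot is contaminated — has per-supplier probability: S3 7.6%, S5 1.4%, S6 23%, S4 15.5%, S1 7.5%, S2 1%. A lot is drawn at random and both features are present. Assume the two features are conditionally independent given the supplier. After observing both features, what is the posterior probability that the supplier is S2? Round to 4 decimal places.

0.0042

Unnormalized posteriors (prior × likelihood):
  S3: 0.07 × 0.08 × 0.076 = 0.0004256
  S5: 0.43 × 0.025 × 0.014 = 0.0001505
  S6: 0.06 × 0.004 × 0.23 = 0.0000552
  S4: 0.09 × 0.26 × 0.155 = 0.003627
  S1: 0.11 × 0.042 × 0.075 = 0.0003465
  S2: 0.24 × 0.008 × 0.01 = 0.0000192
Normalizing constant = 0.004624.
P(S2 | evidence) = 0.0000192 / 0.004624 ≈ 0.0042.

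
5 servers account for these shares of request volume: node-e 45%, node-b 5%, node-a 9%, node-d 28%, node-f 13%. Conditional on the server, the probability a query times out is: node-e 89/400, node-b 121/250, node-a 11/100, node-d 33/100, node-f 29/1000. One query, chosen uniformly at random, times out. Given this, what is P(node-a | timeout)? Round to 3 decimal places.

0.043

Unnormalized posteriors (prior × likelihood):
  node-e: 0.45 × 0.2225 = 0.100125
  node-b: 0.05 × 0.484 = 0.0242
  node-a: 0.09 × 0.11 = 0.0099
  node-d: 0.28 × 0.33 = 0.0924
  node-f: 0.13 × 0.029 = 0.00377
Normalizing constant = 0.230395.
P(node-a | evidence) = 0.0099 / 0.230395 ≈ 0.043.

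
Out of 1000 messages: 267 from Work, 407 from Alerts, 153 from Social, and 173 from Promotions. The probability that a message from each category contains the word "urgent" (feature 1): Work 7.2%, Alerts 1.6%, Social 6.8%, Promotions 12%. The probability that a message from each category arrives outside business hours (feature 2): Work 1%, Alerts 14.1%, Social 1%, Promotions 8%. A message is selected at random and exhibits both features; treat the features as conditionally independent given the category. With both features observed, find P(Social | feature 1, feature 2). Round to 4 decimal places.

0.0362

By Bayes' rule, posterior ∝ prior × likelihood:
  Work: 0.267 × 0.072 × 0.01 = 0.00019224
  Alerts: 0.407 × 0.016 × 0.141 = 0.000918192
  Social: 0.153 × 0.068 × 0.01 = 0.00010404
  Promotions: 0.173 × 0.12 × 0.08 = 0.0016608
Total = 0.002875272.
P(Social | evidence) = 0.00010404 / 0.002875272 ≈ 0.0362.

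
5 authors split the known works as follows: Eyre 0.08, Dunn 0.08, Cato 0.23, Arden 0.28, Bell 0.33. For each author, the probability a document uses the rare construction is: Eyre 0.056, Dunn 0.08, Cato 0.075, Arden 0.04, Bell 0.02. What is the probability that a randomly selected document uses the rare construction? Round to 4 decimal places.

By Bayes' rule, posterior ∝ prior × likelihood:
  Eyre: 0.08 × 0.056 = 0.00448
  Dunn: 0.08 × 0.08 = 0.0064
  Cato: 0.23 × 0.075 = 0.01725
  Arden: 0.28 × 0.04 = 0.0112
  Bell: 0.33 × 0.02 = 0.0066
P(rare-form) = 0.00448 + 0.0064 + 0.01725 + 0.0112 + 0.0066 = 0.04593 → 0.0459.

0.0459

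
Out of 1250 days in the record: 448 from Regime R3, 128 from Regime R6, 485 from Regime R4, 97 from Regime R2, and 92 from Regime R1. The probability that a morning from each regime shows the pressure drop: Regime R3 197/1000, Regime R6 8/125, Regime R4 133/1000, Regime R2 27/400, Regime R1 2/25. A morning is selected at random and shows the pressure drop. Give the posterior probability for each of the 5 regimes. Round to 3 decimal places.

Compute prior × likelihood for every hypothesis:
  Regime R3: 0.3584 × 0.197 = 0.0706048
  Regime R6: 0.1024 × 0.064 = 0.0065536
  Regime R4: 0.388 × 0.133 = 0.051604
  Regime R2: 0.0776 × 0.0675 = 0.005238
  Regime R1: 0.0736 × 0.08 = 0.005888
Sum = 0.1398884.
P(Regime R3 | drop) = 0.0706048/0.1398884 ≈ 0.505
P(Regime R6 | drop) = 0.0065536/0.1398884 ≈ 0.047
P(Regime R4 | drop) = 0.051604/0.1398884 ≈ 0.369
P(Regime R2 | drop) = 0.005238/0.1398884 ≈ 0.037
P(Regime R1 | drop) = 0.005888/0.1398884 ≈ 0.042
(Check: 0.505+0.047+0.369+0.037+0.042 = 1.000.)

Regime R3 0.505, Regime R6 0.047, Regime R4 0.369, Regime R2 0.037, Regime R1 0.042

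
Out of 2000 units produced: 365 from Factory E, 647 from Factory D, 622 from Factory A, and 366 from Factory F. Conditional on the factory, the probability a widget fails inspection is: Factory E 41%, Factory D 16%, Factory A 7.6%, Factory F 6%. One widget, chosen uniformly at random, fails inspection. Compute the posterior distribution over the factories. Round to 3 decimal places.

Compute prior × likelihood for every hypothesis:
  Factory E: 0.1825 × 0.41 = 0.074825
  Factory D: 0.3235 × 0.16 = 0.05176
  Factory A: 0.311 × 0.076 = 0.023636
  Factory F: 0.183 × 0.06 = 0.01098
Total = 0.161201.
P(Factory E | nonconforming) = 0.074825/0.161201 ≈ 0.464
P(Factory D | nonconforming) = 0.05176/0.161201 ≈ 0.321
P(Factory A | nonconforming) = 0.023636/0.161201 ≈ 0.147
P(Factory F | nonconforming) = 0.01098/0.161201 ≈ 0.068

Factory E 0.464, Factory D 0.321, Factory A 0.147, Factory F 0.068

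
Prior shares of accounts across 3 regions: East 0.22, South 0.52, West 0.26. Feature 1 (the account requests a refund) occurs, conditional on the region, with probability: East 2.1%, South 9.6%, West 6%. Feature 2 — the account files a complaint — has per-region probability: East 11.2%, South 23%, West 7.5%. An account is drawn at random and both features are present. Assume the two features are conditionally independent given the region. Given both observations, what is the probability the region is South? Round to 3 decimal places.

By Bayes' rule, posterior ∝ prior × likelihood:
  East: 0.22 × 0.021 × 0.112 = 0.00051744
  South: 0.52 × 0.096 × 0.23 = 0.0114816
  West: 0.26 × 0.06 × 0.075 = 0.00117
Sum = 0.01316904.
P(South | evidence) = 0.0114816 / 0.01316904 ≈ 0.872.

0.872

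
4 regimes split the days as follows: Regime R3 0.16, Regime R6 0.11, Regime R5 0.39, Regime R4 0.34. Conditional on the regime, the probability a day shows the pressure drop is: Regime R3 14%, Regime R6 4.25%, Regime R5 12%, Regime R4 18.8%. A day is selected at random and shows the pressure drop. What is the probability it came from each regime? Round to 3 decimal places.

Compute prior × likelihood for every hypothesis:
  Regime R3: 0.16 × 0.14 = 0.0224
  Regime R6: 0.11 × 0.0425 = 0.004675
  Regime R5: 0.39 × 0.12 = 0.0468
  Regime R4: 0.34 × 0.188 = 0.06392
Normalizing constant = 0.137795.
P(Regime R3 | drop) = 0.0224/0.137795 ≈ 0.163
P(Regime R6 | drop) = 0.004675/0.137795 ≈ 0.034
P(Regime R5 | drop) = 0.0468/0.137795 ≈ 0.340
P(Regime R4 | drop) = 0.06392/0.137795 ≈ 0.464
(Check: 0.163+0.034+0.340+0.464 = 1.001.)

Regime R3 0.163, Regime R6 0.034, Regime R5 0.340, Regime R4 0.464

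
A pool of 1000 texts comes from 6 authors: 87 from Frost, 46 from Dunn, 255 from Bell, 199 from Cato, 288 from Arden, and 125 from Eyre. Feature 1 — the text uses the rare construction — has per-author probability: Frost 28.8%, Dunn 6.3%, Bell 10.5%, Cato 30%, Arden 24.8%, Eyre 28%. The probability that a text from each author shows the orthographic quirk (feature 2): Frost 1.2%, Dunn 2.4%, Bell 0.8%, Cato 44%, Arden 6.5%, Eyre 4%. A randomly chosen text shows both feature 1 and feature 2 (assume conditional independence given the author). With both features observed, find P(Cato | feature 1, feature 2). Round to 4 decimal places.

Prior × likelihood for each hypothesis:
  Frost: 0.087 × 0.288 × 0.012 = 0.000300672
  Dunn: 0.046 × 0.063 × 0.024 = 0.000069552
  Bell: 0.255 × 0.105 × 0.008 = 0.0002142
  Cato: 0.199 × 0.3 × 0.44 = 0.026268
  Arden: 0.288 × 0.248 × 0.065 = 0.00464256
  Eyre: 0.125 × 0.28 × 0.04 = 0.0014
Total = 0.032894984.
P(Cato | evidence) = 0.026268 / 0.032894984 ≈ 0.7985.

0.7985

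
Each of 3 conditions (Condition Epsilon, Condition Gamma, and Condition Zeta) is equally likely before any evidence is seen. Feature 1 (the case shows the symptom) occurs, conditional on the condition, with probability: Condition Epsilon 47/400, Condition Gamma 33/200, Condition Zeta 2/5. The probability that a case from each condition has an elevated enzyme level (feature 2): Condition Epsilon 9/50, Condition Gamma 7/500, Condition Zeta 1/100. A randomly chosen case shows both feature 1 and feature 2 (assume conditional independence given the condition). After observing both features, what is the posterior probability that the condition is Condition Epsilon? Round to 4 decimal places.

Since the prior is uniform, the posterior is proportional to the likelihood:
  Condition Epsilon: 0.1175 × 0.18 = 0.02115
  Condition Gamma: 0.165 × 0.014 = 0.00231
  Condition Zeta: 0.4 × 0.01 = 0.004
Total = 0.02746.
P(Condition Epsilon | evidence) = 0.02115 / 0.02746 ≈ 0.7702.

0.7702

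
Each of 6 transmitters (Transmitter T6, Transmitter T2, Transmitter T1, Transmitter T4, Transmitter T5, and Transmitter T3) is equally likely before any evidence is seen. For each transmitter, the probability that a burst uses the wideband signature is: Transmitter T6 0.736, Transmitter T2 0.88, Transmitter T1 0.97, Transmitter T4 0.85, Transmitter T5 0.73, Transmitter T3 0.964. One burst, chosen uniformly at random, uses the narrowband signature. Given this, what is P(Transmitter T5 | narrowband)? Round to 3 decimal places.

0.310

Taking complements, P(narrowband | each) = Transmitter T6 0.264, Transmitter T2 0.12, Transmitter T1 0.03, Transmitter T4 0.15, Transmitter T5 0.27, Transmitter T3 0.036.
Since the prior is uniform, the posterior is proportional to the likelihood:
  Transmitter T6: 0.264
  Transmitter T2: 0.12
  Transmitter T1: 0.03
  Transmitter T4: 0.15
  Transmitter T5: 0.27
  Transmitter T3: 0.036
Normalizing constant = 0.87.
P(Transmitter T5 | evidence) = 0.27 / 0.87 ≈ 0.310.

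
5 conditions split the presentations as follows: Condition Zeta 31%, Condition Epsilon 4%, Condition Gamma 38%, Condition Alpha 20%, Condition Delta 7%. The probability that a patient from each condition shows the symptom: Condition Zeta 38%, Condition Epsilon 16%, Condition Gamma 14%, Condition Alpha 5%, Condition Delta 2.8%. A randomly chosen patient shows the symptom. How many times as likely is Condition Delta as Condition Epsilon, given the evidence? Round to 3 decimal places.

Prior × likelihood for each hypothesis:
  Condition Zeta: 0.31 × 0.38 = 0.1178
  Condition Epsilon: 0.04 × 0.16 = 0.0064
  Condition Gamma: 0.38 × 0.14 = 0.0532
  Condition Alpha: 0.2 × 0.05 = 0.01
  Condition Delta: 0.07 × 0.028 = 0.00196
Normalizing constant = 0.18936.
The ratio is 0.00196 / 0.0064 (the normalizer cancels) = 0.306.

0.306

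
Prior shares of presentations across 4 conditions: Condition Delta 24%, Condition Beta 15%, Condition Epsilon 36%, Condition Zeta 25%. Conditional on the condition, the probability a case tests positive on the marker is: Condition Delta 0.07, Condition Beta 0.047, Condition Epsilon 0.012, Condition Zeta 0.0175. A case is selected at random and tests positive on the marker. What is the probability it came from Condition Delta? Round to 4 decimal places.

0.5162

By Bayes' rule, posterior ∝ prior × likelihood:
  Condition Delta: 0.24 × 0.07 = 0.0168
  Condition Beta: 0.15 × 0.047 = 0.00705
  Condition Epsilon: 0.36 × 0.012 = 0.00432
  Condition Zeta: 0.25 × 0.0175 = 0.004375
Normalizing constant = 0.032545.
P(Condition Delta | evidence) = 0.0168 / 0.032545 ≈ 0.5162.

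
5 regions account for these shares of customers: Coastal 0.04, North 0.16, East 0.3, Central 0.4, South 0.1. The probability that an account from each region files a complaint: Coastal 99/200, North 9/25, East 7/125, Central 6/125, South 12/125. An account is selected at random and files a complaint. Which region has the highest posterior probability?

North

By Bayes' rule, posterior ∝ prior × likelihood:
  Coastal: 0.04 × 0.495 = 0.0198
  North: 0.16 × 0.36 = 0.0576
  East: 0.3 × 0.056 = 0.0168
  Central: 0.4 × 0.048 = 0.0192
  South: 0.1 × 0.096 = 0.0096
Total = 0.123.
Largest term belongs to North, so North is most probable.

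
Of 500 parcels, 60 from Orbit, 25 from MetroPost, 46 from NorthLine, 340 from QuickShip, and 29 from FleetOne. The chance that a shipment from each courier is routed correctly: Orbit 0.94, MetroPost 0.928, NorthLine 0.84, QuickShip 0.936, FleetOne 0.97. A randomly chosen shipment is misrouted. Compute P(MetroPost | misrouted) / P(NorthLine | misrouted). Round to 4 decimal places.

0.2446

Taking complements, P(misrouted | each) = Orbit 0.06, MetroPost 0.072, NorthLine 0.16, QuickShip 0.064, FleetOne 0.03.
Compute prior × likelihood for every hypothesis:
  Orbit: 0.12 × 0.06 = 0.0072
  MetroPost: 0.05 × 0.072 = 0.0036
  NorthLine: 0.092 × 0.16 = 0.01472
  QuickShip: 0.68 × 0.064 = 0.04352
  FleetOne: 0.058 × 0.03 = 0.00174
Sum = 0.07078.
The ratio is 0.0036 / 0.01472 (the normalizer cancels) = 0.2446.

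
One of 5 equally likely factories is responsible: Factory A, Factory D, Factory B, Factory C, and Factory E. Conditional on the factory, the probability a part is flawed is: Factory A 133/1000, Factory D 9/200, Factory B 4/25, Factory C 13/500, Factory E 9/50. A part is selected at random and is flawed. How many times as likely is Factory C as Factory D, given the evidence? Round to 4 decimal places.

Since the prior is uniform, the posterior is proportional to the likelihood:
  Factory A: 0.133
  Factory D: 0.045
  Factory B: 0.16
  Factory C: 0.026
  Factory E: 0.18
Total = 0.544.
The ratio is 0.026 / 0.045 (the normalizer cancels) = 0.5778.

0.5778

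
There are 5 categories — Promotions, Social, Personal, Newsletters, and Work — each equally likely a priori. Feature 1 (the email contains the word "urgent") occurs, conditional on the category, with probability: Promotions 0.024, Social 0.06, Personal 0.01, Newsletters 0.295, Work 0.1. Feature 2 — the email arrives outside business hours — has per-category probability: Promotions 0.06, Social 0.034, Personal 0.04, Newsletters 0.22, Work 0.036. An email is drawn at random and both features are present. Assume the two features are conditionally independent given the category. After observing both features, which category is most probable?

Since the prior is uniform, the posterior is proportional to the likelihood:
  Promotions: 0.024 × 0.06 = 0.00144
  Social: 0.06 × 0.034 = 0.00204
  Personal: 0.01 × 0.04 = 0.0004
  Newsletters: 0.295 × 0.22 = 0.0649
  Work: 0.1 × 0.036 = 0.0036
Normalizing constant = 0.07238.
Largest term belongs to Newsletters, so Newsletters is most probable.

Newsletters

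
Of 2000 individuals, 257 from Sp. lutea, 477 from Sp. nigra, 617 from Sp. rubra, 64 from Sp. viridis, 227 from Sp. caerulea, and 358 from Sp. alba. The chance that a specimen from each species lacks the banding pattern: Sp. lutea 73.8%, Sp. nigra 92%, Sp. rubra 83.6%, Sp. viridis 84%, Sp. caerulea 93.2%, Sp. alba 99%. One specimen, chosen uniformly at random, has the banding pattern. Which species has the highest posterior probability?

Sp. rubra

Taking complements, P(banded | each) = Sp. lutea 0.262, Sp. nigra 0.08, Sp. rubra 0.164, Sp. viridis 0.16, Sp. caerulea 0.068, Sp. alba 0.01.
Prior × likelihood for each hypothesis:
  Sp. lutea: 0.1285 × 0.262 = 0.033667
  Sp. nigra: 0.2385 × 0.08 = 0.01908
  Sp. rubra: 0.3085 × 0.164 = 0.050594
  Sp. viridis: 0.032 × 0.16 = 0.00512
  Sp. caerulea: 0.1135 × 0.068 = 0.007718
  Sp. alba: 0.179 × 0.01 = 0.00179
Normalizing constant = 0.117969.
Largest term belongs to Sp. rubra, so Sp. rubra is most probable.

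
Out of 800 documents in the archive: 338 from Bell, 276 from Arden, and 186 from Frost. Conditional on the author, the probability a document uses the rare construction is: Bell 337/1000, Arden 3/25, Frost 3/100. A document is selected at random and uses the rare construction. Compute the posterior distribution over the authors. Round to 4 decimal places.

Compute prior × likelihood for every hypothesis:
  Bell: 0.4225 × 0.337 = 0.1423825
  Arden: 0.345 × 0.12 = 0.0414
  Frost: 0.2325 × 0.03 = 0.006975
Sum = 0.1907575.
P(Bell | rare-form) = 0.1423825/0.1907575 ≈ 0.7464
P(Arden | rare-form) = 0.0414/0.1907575 ≈ 0.2170
P(Frost | rare-form) = 0.006975/0.1907575 ≈ 0.0366

Bell 0.7464, Arden 0.2170, Frost 0.0366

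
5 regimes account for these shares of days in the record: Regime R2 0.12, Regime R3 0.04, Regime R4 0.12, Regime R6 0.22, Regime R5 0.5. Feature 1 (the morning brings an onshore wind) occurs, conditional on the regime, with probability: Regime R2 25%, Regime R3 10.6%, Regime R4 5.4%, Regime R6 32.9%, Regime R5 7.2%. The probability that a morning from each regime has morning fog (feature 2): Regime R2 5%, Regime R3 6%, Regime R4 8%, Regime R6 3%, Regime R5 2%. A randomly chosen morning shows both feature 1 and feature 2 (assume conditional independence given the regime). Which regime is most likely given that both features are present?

Regime R6

By Bayes' rule, posterior ∝ prior × likelihood:
  Regime R2: 0.12 × 0.25 × 0.05 = 0.0015
  Regime R3: 0.04 × 0.106 × 0.06 = 0.0002544
  Regime R4: 0.12 × 0.054 × 0.08 = 0.0005184
  Regime R6: 0.22 × 0.329 × 0.03 = 0.0021714
  Regime R5: 0.5 × 0.072 × 0.02 = 0.00072
Sum = 0.0051642.
Largest term belongs to Regime R6, so Regime R6 is most probable.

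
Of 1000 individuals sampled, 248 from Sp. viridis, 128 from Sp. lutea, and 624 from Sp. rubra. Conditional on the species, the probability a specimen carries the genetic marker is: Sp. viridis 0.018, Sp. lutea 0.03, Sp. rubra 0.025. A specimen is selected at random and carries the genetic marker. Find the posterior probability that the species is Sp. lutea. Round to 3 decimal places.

Unnormalized posteriors (prior × likelihood):
  Sp. viridis: 0.248 × 0.018 = 0.004464
  Sp. lutea: 0.128 × 0.03 = 0.00384
  Sp. rubra: 0.624 × 0.025 = 0.0156
Normalizing constant = 0.023904.
P(Sp. lutea | evidence) = 0.00384 / 0.023904 ≈ 0.161.

0.161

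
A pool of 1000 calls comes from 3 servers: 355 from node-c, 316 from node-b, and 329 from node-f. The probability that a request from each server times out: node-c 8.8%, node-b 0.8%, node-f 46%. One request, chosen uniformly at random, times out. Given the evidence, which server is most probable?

node-f

By Bayes' rule, posterior ∝ prior × likelihood:
  node-c: 0.355 × 0.088 = 0.03124
  node-b: 0.316 × 0.008 = 0.002528
  node-f: 0.329 × 0.46 = 0.15134
Total = 0.185108.
Largest term belongs to node-f, so node-f is most probable.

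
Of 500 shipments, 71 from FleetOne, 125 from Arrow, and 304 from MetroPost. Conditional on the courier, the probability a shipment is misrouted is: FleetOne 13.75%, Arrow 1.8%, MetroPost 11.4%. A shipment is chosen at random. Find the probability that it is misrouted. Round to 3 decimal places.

0.093

Prior × likelihood for each hypothesis:
  FleetOne: 0.142 × 0.1375 = 0.019525
  Arrow: 0.25 × 0.018 = 0.0045
  MetroPost: 0.608 × 0.114 = 0.069312
P(misrouted) = 0.019525 + 0.0045 + 0.069312 = 0.093337 → 0.093.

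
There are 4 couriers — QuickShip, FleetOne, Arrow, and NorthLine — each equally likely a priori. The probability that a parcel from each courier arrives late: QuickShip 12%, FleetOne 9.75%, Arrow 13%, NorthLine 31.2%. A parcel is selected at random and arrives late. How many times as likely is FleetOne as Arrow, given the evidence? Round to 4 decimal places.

With a uniform prior (1/4 each), posterior ∝ likelihood:
  QuickShip: 0.12
  FleetOne: 0.0975
  Arrow: 0.13
  NorthLine: 0.312
Sum = 0.6595.
The ratio is 0.0975 / 0.13 (the normalizer cancels) = 0.7500.

0.7500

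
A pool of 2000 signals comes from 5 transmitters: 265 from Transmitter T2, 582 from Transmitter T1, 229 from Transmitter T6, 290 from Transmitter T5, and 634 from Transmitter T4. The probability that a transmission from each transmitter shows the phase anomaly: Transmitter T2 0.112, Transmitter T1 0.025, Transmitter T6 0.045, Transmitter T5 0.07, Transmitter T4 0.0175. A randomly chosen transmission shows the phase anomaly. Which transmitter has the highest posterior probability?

Compute prior × likelihood for every hypothesis:
  Transmitter T2: 0.1325 × 0.112 = 0.01484
  Transmitter T1: 0.291 × 0.025 = 0.007275
  Transmitter T6: 0.1145 × 0.045 = 0.0051525
  Transmitter T5: 0.145 × 0.07 = 0.01015
  Transmitter T4: 0.317 × 0.0175 = 0.0055475
Total = 0.042965.
Largest term belongs to Transmitter T2, so Transmitter T2 is most probable.

Transmitter T2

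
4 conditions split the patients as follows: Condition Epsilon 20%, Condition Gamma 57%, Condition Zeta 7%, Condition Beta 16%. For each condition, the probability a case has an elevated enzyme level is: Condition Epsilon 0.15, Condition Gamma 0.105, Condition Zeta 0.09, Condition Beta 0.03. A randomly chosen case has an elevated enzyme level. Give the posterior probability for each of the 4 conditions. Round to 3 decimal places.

Condition Epsilon 0.297, Condition Gamma 0.593, Condition Zeta 0.062, Condition Beta 0.048

By Bayes' rule, posterior ∝ prior × likelihood:
  Condition Epsilon: 0.2 × 0.15 = 0.03
  Condition Gamma: 0.57 × 0.105 = 0.05985
  Condition Zeta: 0.07 × 0.09 = 0.0063
  Condition Beta: 0.16 × 0.03 = 0.0048
Normalizing constant = 0.10095.
P(Condition Epsilon | elevated) = 0.03/0.10095 ≈ 0.297
P(Condition Gamma | elevated) = 0.05985/0.10095 ≈ 0.593
P(Condition Zeta | elevated) = 0.0063/0.10095 ≈ 0.062
P(Condition Beta | elevated) = 0.0048/0.10095 ≈ 0.048
(Check: 0.297+0.593+0.062+0.048 = 1.000.)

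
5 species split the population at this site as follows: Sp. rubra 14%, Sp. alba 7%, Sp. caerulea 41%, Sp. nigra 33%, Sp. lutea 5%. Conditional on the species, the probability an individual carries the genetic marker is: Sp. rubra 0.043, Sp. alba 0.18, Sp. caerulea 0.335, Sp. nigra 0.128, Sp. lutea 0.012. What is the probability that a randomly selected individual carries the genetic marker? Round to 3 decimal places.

By Bayes' rule, posterior ∝ prior × likelihood:
  Sp. rubra: 0.14 × 0.043 = 0.00602
  Sp. alba: 0.07 × 0.18 = 0.0126
  Sp. caerulea: 0.41 × 0.335 = 0.13735
  Sp. nigra: 0.33 × 0.128 = 0.04224
  Sp. lutea: 0.05 × 0.012 = 0.0006
P(marker) = 0.00602 + 0.0126 + 0.13735 + 0.04224 + 0.0006 = 0.19881 → 0.199.

0.199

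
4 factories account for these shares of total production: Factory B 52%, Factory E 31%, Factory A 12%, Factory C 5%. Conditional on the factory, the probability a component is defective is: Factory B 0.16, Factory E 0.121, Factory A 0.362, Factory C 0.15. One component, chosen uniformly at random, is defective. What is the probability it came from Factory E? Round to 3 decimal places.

0.219

By Bayes' rule, posterior ∝ prior × likelihood:
  Factory B: 0.52 × 0.16 = 0.0832
  Factory E: 0.31 × 0.121 = 0.03751
  Factory A: 0.12 × 0.362 = 0.04344
  Factory C: 0.05 × 0.15 = 0.0075
Normalizing constant = 0.17165.
P(Factory E | evidence) = 0.03751 / 0.17165 ≈ 0.219.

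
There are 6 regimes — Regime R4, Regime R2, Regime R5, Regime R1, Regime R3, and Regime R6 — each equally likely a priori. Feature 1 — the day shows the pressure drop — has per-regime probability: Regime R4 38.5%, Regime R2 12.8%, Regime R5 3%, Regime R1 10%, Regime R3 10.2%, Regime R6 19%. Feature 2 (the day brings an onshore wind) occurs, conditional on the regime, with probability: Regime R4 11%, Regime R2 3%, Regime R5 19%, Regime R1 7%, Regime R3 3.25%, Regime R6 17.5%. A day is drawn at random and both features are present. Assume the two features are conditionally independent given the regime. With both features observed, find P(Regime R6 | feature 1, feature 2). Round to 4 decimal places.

With a uniform prior (1/6 each), posterior ∝ likelihood:
  Regime R4: 0.385 × 0.11 = 0.04235
  Regime R2: 0.128 × 0.03 = 0.00384
  Regime R5: 0.03 × 0.19 = 0.0057
  Regime R1: 0.1 × 0.07 = 0.007
  Regime R3: 0.102 × 0.0325 = 0.003315
  Regime R6: 0.19 × 0.175 = 0.03325
Total = 0.095455.
P(Regime R6 | evidence) = 0.03325 / 0.095455 ≈ 0.3483.

0.3483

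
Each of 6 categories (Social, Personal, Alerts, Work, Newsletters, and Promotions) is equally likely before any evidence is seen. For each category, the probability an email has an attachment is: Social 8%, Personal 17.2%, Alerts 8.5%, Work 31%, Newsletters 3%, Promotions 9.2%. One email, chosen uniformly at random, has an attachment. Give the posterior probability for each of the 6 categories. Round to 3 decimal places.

With a uniform prior (1/6 each), posterior ∝ likelihood:
  Social: 0.08
  Personal: 0.172
  Alerts: 0.085
  Work: 0.31
  Newsletters: 0.03
  Promotions: 0.092
Normalizing constant = 0.769.
P(Social | attachment) = 0.08/0.769 ≈ 0.104
P(Personal | attachment) = 0.172/0.769 ≈ 0.224
P(Alerts | attachment) = 0.085/0.769 ≈ 0.111
P(Work | attachment) = 0.31/0.769 ≈ 0.403
P(Newsletters | attachment) = 0.03/0.769 ≈ 0.039
P(Promotions | attachment) = 0.092/0.769 ≈ 0.120

Social 0.104, Personal 0.224, Alerts 0.111, Work 0.403, Newsletters 0.039, Promotions 0.120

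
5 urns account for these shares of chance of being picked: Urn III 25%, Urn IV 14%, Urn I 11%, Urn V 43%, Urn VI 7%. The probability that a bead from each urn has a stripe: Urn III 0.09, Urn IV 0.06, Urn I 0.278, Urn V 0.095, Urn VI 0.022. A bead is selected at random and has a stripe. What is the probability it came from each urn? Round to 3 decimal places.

Urn III 0.217, Urn IV 0.081, Urn I 0.294, Urn V 0.393, Urn VI 0.015

Compute prior × likelihood for every hypothesis:
  Urn III: 0.25 × 0.09 = 0.0225
  Urn IV: 0.14 × 0.06 = 0.0084
  Urn I: 0.11 × 0.278 = 0.03058
  Urn V: 0.43 × 0.095 = 0.04085
  Urn VI: 0.07 × 0.022 = 0.00154
Sum = 0.10387.
P(Urn III | striped) = 0.0225/0.10387 ≈ 0.217
P(Urn IV | striped) = 0.0084/0.10387 ≈ 0.081
P(Urn I | striped) = 0.03058/0.10387 ≈ 0.294
P(Urn V | striped) = 0.04085/0.10387 ≈ 0.393
P(Urn VI | striped) = 0.00154/0.10387 ≈ 0.015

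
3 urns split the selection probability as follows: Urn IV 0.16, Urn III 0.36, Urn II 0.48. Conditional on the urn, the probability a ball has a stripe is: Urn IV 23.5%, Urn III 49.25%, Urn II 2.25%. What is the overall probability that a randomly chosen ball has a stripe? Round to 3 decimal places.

0.226

Prior × likelihood for each hypothesis:
  Urn IV: 0.16 × 0.235 = 0.0376
  Urn III: 0.36 × 0.4925 = 0.1773
  Urn II: 0.48 × 0.0225 = 0.0108
P(striped) = 0.0376 + 0.1773 + 0.0108 = 0.2257 → 0.226.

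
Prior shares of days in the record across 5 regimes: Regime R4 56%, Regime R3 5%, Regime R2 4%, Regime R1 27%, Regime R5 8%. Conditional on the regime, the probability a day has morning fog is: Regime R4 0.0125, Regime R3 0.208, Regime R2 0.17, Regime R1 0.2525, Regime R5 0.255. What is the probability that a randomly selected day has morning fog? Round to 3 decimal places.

0.113

Prior × likelihood for each hypothesis:
  Regime R4: 0.56 × 0.0125 = 0.007
  Regime R3: 0.05 × 0.208 = 0.0104
  Regime R2: 0.04 × 0.17 = 0.0068
  Regime R1: 0.27 × 0.2525 = 0.068175
  Regime R5: 0.08 × 0.255 = 0.0204
P(fog) = 0.007 + 0.0104 + 0.0068 + 0.068175 + 0.0204 = 0.112775 → 0.113.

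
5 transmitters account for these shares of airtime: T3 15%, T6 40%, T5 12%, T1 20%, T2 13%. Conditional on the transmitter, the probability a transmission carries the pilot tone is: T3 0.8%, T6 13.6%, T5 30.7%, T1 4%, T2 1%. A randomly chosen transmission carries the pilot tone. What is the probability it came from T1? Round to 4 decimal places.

0.0786

Prior × likelihood for each hypothesis:
  T3: 0.15 × 0.008 = 0.0012
  T6: 0.4 × 0.136 = 0.0544
  T5: 0.12 × 0.307 = 0.03684
  T1: 0.2 × 0.04 = 0.008
  T2: 0.13 × 0.01 = 0.0013
Normalizing constant = 0.10174.
P(T1 | evidence) = 0.008 / 0.10174 ≈ 0.0786.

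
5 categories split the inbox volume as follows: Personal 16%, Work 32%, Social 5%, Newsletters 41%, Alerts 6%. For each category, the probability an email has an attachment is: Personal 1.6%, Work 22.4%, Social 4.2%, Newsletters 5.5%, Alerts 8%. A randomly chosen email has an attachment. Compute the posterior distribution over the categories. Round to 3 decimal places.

Compute prior × likelihood for every hypothesis:
  Personal: 0.16 × 0.016 = 0.00256
  Work: 0.32 × 0.224 = 0.07168
  Social: 0.05 × 0.042 = 0.0021
  Newsletters: 0.41 × 0.055 = 0.02255
  Alerts: 0.06 × 0.08 = 0.0048
Sum = 0.10369.
P(Personal | attachment) = 0.00256/0.10369 ≈ 0.025
P(Work | attachment) = 0.07168/0.10369 ≈ 0.691
P(Social | attachment) = 0.0021/0.10369 ≈ 0.020
P(Newsletters | attachment) = 0.02255/0.10369 ≈ 0.217
P(Alerts | attachment) = 0.0048/0.10369 ≈ 0.046

Personal 0.025, Work 0.691, Social 0.020, Newsletters 0.217, Alerts 0.046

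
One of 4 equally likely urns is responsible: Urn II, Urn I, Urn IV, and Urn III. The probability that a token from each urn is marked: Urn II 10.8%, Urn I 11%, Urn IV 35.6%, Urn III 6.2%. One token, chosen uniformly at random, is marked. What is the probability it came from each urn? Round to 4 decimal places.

Urn II 0.1698, Urn I 0.1730, Urn IV 0.5597, Urn III 0.0975

With a uniform prior (1/4 each), posterior ∝ likelihood:
  Urn II: 0.108
  Urn I: 0.11
  Urn IV: 0.356
  Urn III: 0.062
Normalizing constant = 0.636.
P(Urn II | marked) = 0.108/0.636 ≈ 0.1698
P(Urn I | marked) = 0.11/0.636 ≈ 0.1730
P(Urn IV | marked) = 0.356/0.636 ≈ 0.5597
P(Urn III | marked) = 0.062/0.636 ≈ 0.0975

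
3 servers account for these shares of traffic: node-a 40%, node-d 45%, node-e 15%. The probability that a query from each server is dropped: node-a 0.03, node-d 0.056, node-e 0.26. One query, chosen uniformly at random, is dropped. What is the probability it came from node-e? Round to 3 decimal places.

By Bayes' rule, posterior ∝ prior × likelihood:
  node-a: 0.4 × 0.03 = 0.012
  node-d: 0.45 × 0.056 = 0.0252
  node-e: 0.15 × 0.26 = 0.039
Normalizing constant = 0.0762.
P(node-e | evidence) = 0.039 / 0.0762 ≈ 0.512.

0.512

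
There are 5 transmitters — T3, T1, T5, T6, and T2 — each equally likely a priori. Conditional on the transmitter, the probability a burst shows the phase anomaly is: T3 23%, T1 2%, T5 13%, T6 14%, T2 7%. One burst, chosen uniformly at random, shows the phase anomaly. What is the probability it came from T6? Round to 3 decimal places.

Since the prior is uniform, the posterior is proportional to the likelihood:
  T3: 0.23
  T1: 0.02
  T5: 0.13
  T6: 0.14
  T2: 0.07
Total = 0.59.
P(T6 | evidence) = 0.14 / 0.59 ≈ 0.237.

0.237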